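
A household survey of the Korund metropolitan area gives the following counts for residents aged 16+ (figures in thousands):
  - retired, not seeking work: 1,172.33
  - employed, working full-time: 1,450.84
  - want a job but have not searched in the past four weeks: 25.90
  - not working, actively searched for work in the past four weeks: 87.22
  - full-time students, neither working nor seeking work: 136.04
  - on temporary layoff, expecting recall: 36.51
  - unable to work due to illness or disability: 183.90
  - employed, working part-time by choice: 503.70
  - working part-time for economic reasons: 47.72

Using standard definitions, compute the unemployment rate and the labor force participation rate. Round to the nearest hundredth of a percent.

Employed = 1,450.84 + 503.70 + 47.72 = 2,002.26 thousand (anyone who worked, including part-time for economic reasons, counts as employed).
Unemployed = 87.22 + 36.51 = 123.73 thousand (jobless and actively searching, or on temporary layoff).
Labor force = 2,002.26 + 123.73 = 2,125.99 thousand.
Not in labor force = 1,172.33 + 25.90 + 136.04 + 183.90 = 1,518.17 thousand (those not working and not actively searching are outside the labor force — including those who want a job but have given up searching).
Civilian working-age population = 2,125.99 + 1,518.17 = 3,644.16 thousand.
Unemployment rate = 123.73 / 2,125.99 = 5.82%.
Labor force participation rate = 2,125.99 / 3,644.16 = 58.34%.

Unemployment rate ≈ 5.82%; labor force participation rate ≈ 58.34%.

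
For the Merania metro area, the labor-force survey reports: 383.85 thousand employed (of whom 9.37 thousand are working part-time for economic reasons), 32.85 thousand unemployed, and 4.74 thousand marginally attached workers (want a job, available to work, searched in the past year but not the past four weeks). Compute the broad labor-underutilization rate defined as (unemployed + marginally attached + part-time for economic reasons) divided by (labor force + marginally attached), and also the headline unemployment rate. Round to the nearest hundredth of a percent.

Labor force = 383.85 + 32.85 = 416.70 thousand.
Numerator = 32.85 + 4.74 + 9.37 = 46.96 thousand.
Denominator = 416.70 + 4.74 = 421.44 thousand.
Broad rate = 46.96 / 421.44 = 11.14%.
Headline unemployment rate = 32.85 / 416.70 = 7.88%.

Broad underutilization rate ≈ 11.14%; headline unemployment rate ≈ 7.88%.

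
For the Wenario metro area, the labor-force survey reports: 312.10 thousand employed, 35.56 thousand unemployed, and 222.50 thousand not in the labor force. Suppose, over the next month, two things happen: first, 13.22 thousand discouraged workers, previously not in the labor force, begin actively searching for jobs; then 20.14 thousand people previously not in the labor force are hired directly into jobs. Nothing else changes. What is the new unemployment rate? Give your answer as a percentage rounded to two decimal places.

New unemployment rate ≈ 12.80%.

Initially, labor force = 312.10 + 35.56 = 347.66 thousand, so u = 35.56/347.66 = 10.23%.
After the first change, unemployed and labor force both rise by 13.22 → E = 312.10, U = 48.78, labor force = 360.88 thousand.
After the second change, employed and labor force both rise by 20.14; unemployed unchanged → E = 332.24, U = 48.78, labor force = 381.02 thousand.
New unemployment rate = 48.78 / 381.02 = 12.80%.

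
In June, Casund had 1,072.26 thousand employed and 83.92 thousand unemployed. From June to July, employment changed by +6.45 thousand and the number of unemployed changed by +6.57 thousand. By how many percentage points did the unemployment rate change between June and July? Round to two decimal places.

The unemployment rate changed by +0.48 percentage points.

June: labor force = 1,072.26 + 83.92 = 1,156.18; u = 83.92/1,156.18 = 7.26%.
July: labor force = 1,078.71 + 90.49 = 1,169.20; u = 90.49/1,169.20 = 7.74%.
Change = 7.74% − 7.26% = +0.48 pp.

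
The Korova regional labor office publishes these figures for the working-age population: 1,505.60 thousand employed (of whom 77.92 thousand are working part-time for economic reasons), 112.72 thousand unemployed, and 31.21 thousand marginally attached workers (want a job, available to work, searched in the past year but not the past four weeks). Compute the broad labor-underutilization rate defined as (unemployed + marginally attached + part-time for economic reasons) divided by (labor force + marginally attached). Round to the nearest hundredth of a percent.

Labor force = 1,505.60 + 112.72 = 1,618.32 thousand.
Numerator = 112.72 + 31.21 + 77.92 = 221.85 thousand.
Denominator = 1,618.32 + 31.21 = 1,649.53 thousand.
Broad rate = 221.85 / 1,649.53 = 13.45%.

Broad underutilization rate ≈ 13.45%.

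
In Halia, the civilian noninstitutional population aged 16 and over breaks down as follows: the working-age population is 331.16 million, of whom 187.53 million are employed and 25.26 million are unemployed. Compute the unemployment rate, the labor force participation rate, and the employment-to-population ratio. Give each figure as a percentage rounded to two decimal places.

Unemployment rate ≈ 11.87%; labor force participation rate ≈ 64.26%; employment-population ratio ≈ 56.63%.

Labor force = employed + unemployed = 187.53 + 25.26 = 212.79 million.
Unemployment rate = 25.26 / 212.79 = 11.87%.
Labor force participation rate = 212.79 / 331.16 = 64.26%.
Employment-population ratio = 187.53 / 331.16 = 56.63%.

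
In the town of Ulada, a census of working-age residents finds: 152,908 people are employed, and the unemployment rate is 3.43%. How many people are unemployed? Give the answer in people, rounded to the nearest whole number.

About 5,431 are unemployed.

Let U be the number unemployed. The labor force is E + U, and U/(E+U) = 0.0343.
So U = 0.0343 × 152,908 / (1 − 0.0343) = 5244.74 / 0.9657 ≈ 5,431.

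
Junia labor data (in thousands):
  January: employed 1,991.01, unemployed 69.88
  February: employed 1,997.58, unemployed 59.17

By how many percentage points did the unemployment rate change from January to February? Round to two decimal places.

The unemployment rate changed by −0.51 percentage points.

January: labor force = 1,991.01 + 69.88 = 2,060.89; u = 69.88/2,060.89 = 3.39%.
February: labor force = 1,997.58 + 59.17 = 2,056.75; u = 59.17/2,056.75 = 2.88%.
Change = 2.88% − 3.39% = −0.51 pp.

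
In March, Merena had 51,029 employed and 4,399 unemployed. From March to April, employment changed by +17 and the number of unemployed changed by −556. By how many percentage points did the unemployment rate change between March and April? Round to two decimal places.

The unemployment rate changed by −0.94 percentage points.

March: labor force = 51,029 + 4,399 = 55,428; u = 4,399/55,428 = 7.94%.
April: labor force = 51,046 + 3,843 = 54,889; u = 3,843/54,889 = 7.00%.
Change = 7.00% − 7.94% = −0.94 pp.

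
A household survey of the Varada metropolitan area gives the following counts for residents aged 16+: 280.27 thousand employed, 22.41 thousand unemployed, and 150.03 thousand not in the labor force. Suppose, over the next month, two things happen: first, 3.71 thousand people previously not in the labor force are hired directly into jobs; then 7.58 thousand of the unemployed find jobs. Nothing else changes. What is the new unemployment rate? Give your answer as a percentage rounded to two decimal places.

New unemployment rate ≈ 4.84%.

Initially, labor force = 280.27 + 22.41 = 302.68 thousand, so u = 22.41/302.68 = 7.40%.
After the first change, employed and labor force both rise by 3.71; unemployed unchanged → E = 283.98, U = 22.41, labor force = 306.39 thousand.
After the second change, unemployed falls and employed rises by 7.58; labor force unchanged → E = 291.56, U = 14.83, labor force = 306.39 thousand.
New unemployment rate = 14.83 / 306.39 = 4.84%.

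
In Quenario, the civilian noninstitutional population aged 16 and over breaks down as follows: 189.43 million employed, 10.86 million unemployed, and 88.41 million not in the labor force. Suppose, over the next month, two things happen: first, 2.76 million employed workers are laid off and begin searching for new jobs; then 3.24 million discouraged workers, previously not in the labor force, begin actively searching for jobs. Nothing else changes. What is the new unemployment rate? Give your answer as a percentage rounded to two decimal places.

New unemployment rate ≈ 8.28%.

Initially, labor force = 189.43 + 10.86 = 200.29 million, so u = 10.86/200.29 = 5.42%.
After the first change, employed falls and unemployed rises by 2.76; labor force unchanged → E = 186.67, U = 13.62, labor force = 200.29 million.
After the second change, unemployed and labor force both rise by 3.24 → E = 186.67, U = 16.86, labor force = 203.53 million.
New unemployment rate = 16.86 / 203.53 = 8.28%.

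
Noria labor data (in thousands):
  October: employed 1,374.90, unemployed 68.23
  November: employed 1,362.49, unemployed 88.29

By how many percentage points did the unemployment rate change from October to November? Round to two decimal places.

October: labor force = 1,374.90 + 68.23 = 1,443.13; u = 68.23/1,443.13 = 4.73%.
November: labor force = 1,362.49 + 88.29 = 1,450.78; u = 88.29/1,450.78 = 6.09%.
Change = 6.09% − 4.73% = +1.36 pp.

The unemployment rate changed by +1.36 percentage points.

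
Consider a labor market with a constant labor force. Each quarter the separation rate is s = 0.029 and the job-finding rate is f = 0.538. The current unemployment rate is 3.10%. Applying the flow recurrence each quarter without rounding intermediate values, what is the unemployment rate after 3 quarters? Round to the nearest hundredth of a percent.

Unemployment rate after three quarters ≈ 4.95%.

With a fixed labor force, u_{t+1} = u_t + s·(1−u_t) − f·u_t = u_t·(1−s−f) + s.
Here 1−s−f = 0.433 and s = 0.029.
u_1 = 0.031000 × 0.433 + 0.029 = 0.042423.
u_2 = 0.042423 × 0.433 + 0.029 = 0.047369.
u_3 = 0.047369 × 0.433 + 0.029 = 0.049511.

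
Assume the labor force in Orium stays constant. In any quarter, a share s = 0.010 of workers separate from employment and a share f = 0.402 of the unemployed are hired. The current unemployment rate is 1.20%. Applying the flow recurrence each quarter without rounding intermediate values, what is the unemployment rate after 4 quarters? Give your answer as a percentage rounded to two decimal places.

With a fixed labor force, u_{t+1} = u_t + s·(1−u_t) − f·u_t = u_t·(1−s−f) + s.
Here 1−s−f = 0.588 and s = 0.010.
u_1 = 0.012000 × 0.588 + 0.010 = 0.017056.
u_2 = 0.017056 × 0.588 + 0.010 = 0.020029.
u_3 = 0.020029 × 0.588 + 0.010 = 0.021777.
u_4 = 0.021777 × 0.588 + 0.010 = 0.022805.

Unemployment rate after four quarters ≈ 2.28%.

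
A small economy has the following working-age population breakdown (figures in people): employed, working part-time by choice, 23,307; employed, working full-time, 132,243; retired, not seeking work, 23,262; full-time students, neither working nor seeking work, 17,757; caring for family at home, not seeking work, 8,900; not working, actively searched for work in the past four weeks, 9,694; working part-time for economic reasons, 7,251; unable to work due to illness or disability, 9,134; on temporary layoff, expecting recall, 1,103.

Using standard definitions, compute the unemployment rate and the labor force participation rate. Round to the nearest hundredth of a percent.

Employed = 23,307 + 132,243 + 7,251 = 162,801 (anyone who worked, including part-time for economic reasons, counts as employed).
Unemployed = 9,694 + 1,103 = 10,797 (jobless and actively searching, or on temporary layoff).
Labor force = 162,801 + 10,797 = 173,598.
Not in labor force = 23,262 + 17,757 + 8,900 + 9,134 = 59,053 (those not working and not actively searching are outside the labor force).
Civilian working-age population = 173,598 + 59,053 = 232,651.
Unemployment rate = 10,797 / 173,598 = 6.22%.
Labor force participation rate = 173,598 / 232,651 = 74.62%.

Unemployment rate ≈ 6.22%; labor force participation rate ≈ 74.62%.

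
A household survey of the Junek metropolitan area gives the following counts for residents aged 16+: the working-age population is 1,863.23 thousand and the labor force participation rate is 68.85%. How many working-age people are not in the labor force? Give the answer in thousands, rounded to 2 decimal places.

About 580.40 thousand are not in the labor force.

Share not in the labor force = 1 − 0.6885 = 0.3115.
Not in labor force = 0.3115 × 1,863.23 ≈ 580.40 thousand.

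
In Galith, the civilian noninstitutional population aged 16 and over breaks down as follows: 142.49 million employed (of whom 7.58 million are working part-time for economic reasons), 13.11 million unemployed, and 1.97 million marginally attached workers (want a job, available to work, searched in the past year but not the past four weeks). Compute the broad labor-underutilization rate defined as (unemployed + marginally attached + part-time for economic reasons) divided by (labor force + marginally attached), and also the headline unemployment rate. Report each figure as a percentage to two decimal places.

Broad underutilization rate ≈ 14.38%; headline unemployment rate ≈ 8.43%.

Labor force = 142.49 + 13.11 = 155.60 million.
Numerator = 13.11 + 1.97 + 7.58 = 22.66 million.
Denominator = 155.60 + 1.97 = 157.57 million.
Broad rate = 22.66 / 157.57 = 14.38%.
Headline unemployment rate = 13.11 / 155.60 = 8.43%.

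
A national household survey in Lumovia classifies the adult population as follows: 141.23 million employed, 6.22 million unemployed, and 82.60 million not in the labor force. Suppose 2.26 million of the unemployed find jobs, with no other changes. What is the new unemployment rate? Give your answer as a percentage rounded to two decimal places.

Initially, labor force = 141.23 + 6.22 = 147.45 million, so u = 6.22/147.45 = 4.22%.
After the change, unemployed falls and employed rises by 2.26; labor force unchanged → E = 143.49, U = 3.96, labor force = 147.45 million.
New unemployment rate = 3.96 / 147.45 = 2.69%.

New unemployment rate ≈ 2.69%.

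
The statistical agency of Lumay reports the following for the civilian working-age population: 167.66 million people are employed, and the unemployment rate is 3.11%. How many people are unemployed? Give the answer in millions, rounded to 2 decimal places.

Let U be the number unemployed. The labor force is E + U, and U/(E+U) = 0.0311.
So U = 0.0311 × 167.66 / (1 − 0.0311) = 5.2142 / 0.9689 ≈ 5.38 million.

About 5.38 million are unemployed.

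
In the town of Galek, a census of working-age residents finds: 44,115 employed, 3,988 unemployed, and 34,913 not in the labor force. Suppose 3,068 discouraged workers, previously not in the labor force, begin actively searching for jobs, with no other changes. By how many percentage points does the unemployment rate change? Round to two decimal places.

Initially, labor force = 44,115 + 3,988 = 48,103, so u = 3,988/48,103 = 8.29%.
After the change, unemployed and labor force both rise by 3,068 → E = 44,115, U = 7,056, labor force = 51,171.
New unemployment rate = 7,056 / 51,171 = 13.79%.
Change = 13.79% − 8.29% = +5.50 percentage points.

The unemployment rate changes by +5.50 percentage points.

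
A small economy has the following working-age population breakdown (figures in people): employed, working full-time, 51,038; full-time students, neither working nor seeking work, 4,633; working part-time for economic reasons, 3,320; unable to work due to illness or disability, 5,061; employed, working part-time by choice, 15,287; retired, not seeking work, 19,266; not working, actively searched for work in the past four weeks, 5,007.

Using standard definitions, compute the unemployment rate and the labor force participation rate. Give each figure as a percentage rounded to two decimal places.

Employed = 51,038 + 3,320 + 15,287 = 69,645 (anyone who worked, including part-time for economic reasons, counts as employed).
Unemployed = 5,007.
Labor force = 69,645 + 5,007 = 74,652.
Not in labor force = 4,633 + 5,061 + 19,266 = 28,960 (those not working and not actively searching are outside the labor force).
Civilian working-age population = 74,652 + 28,960 = 103,612.
Unemployment rate = 5,007 / 74,652 = 6.71%.
Labor force participation rate = 74,652 / 103,612 = 72.05%.

Unemployment rate ≈ 6.71%; labor force participation rate ≈ 72.05%.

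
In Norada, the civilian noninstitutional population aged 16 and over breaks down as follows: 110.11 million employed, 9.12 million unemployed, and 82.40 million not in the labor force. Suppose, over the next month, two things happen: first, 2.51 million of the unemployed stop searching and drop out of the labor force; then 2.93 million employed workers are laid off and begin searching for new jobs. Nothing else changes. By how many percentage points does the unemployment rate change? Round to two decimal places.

The unemployment rate changes by +0.52 percentage points.

Initially, labor force = 110.11 + 9.12 = 119.23 million, so u = 9.12/119.23 = 7.65%.
After the first change, unemployed and labor force both fall by 2.51 → E = 110.11, U = 6.61, labor force = 116.72 million.
After the second change, employed falls and unemployed rises by 2.93; labor force unchanged → E = 107.18, U = 9.54, labor force = 116.72 million.
New unemployment rate = 9.54 / 116.72 = 8.17%.
Change = 8.17% − 7.65% = +0.52 percentage points.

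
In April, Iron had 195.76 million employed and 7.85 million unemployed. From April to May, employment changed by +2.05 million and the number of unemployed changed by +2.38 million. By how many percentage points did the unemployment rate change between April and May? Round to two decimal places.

The unemployment rate changed by +1.06 percentage points.

April: labor force = 195.76 + 7.85 = 203.61; u = 7.85/203.61 = 3.86%.
May: labor force = 197.81 + 10.23 = 208.04; u = 10.23/208.04 = 4.92%.
Change = 4.92% − 3.86% = +1.06 pp.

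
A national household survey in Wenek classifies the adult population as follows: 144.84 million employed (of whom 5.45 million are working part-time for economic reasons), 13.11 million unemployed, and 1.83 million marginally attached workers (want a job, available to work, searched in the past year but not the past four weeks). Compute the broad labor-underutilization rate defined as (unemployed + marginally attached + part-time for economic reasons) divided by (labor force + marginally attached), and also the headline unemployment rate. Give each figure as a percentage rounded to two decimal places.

Labor force = 144.84 + 13.11 = 157.95 million.
Numerator = 13.11 + 1.83 + 5.45 = 20.39 million.
Denominator = 157.95 + 1.83 = 159.78 million.
Broad rate = 20.39 / 159.78 = 12.76%.
Headline unemployment rate = 13.11 / 157.95 = 8.30%.

Broad underutilization rate ≈ 12.76%; headline unemployment rate ≈ 8.30%.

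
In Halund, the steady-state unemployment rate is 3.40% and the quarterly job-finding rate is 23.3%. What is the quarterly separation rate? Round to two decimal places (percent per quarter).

Separation rate ≈ 0.82% per quarter.

From u* = s/(s+f): s = u·f/(1−u).
s = 0.0340 × 23.3 / (1 − 0.0340) = 0.7922 / 0.9660 ≈ 0.82% per quarter.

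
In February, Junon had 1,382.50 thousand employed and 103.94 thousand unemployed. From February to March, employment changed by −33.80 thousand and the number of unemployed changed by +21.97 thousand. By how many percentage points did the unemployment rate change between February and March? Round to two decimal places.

February: labor force = 1,382.50 + 103.94 = 1,486.44; u = 103.94/1,486.44 = 6.99%.
March: labor force = 1,348.70 + 125.91 = 1,474.61; u = 125.91/1,474.61 = 8.54%.
Change = 8.54% − 6.99% = +1.55 pp.

The unemployment rate changed by +1.55 percentage points.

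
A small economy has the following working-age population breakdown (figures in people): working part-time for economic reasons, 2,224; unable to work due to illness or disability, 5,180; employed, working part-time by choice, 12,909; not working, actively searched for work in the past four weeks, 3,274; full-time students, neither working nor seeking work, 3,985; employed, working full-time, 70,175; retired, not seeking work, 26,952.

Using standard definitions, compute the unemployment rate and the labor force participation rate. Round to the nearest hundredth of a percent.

Employed = 2,224 + 12,909 + 70,175 = 85,308 (anyone who worked, including part-time for economic reasons, counts as employed).
Unemployed = 3,274.
Labor force = 85,308 + 3,274 = 88,582.
Not in labor force = 5,180 + 3,985 + 26,952 = 36,117 (those not working and not actively searching are outside the labor force).
Civilian working-age population = 88,582 + 36,117 = 124,699.
Unemployment rate = 3,274 / 88,582 = 3.70%.
Labor force participation rate = 88,582 / 124,699 = 71.04%.

Unemployment rate ≈ 3.70%; labor force participation rate ≈ 71.04%.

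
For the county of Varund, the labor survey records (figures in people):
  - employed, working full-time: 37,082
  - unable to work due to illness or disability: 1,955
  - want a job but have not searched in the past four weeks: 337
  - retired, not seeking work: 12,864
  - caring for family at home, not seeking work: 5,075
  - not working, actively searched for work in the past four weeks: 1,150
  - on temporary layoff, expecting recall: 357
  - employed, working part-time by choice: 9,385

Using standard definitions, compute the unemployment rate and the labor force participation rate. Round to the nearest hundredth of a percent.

Employed = 37,082 + 9,385 = 46,467.
Unemployed = 1,150 + 357 = 1,507 (jobless and actively searching, or on temporary layoff).
Labor force = 46,467 + 1,507 = 47,974.
Not in labor force = 1,955 + 337 + 12,864 + 5,075 = 20,231 (those not working and not actively searching are outside the labor force — including those who want a job but have given up searching).
Civilian working-age population = 47,974 + 20,231 = 68,205.
Unemployment rate = 1,507 / 47,974 = 3.14%.
Labor force participation rate = 47,974 / 68,205 = 70.34%.

Unemployment rate ≈ 3.14%; labor force participation rate ≈ 70.34%.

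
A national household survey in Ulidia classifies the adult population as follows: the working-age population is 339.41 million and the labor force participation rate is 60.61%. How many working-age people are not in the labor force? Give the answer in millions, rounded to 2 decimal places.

About 133.69 million are not in the labor force.

Share not in the labor force = 1 − 0.6061 = 0.3939.
Not in labor force = 0.3939 × 339.41 ≈ 133.69 million.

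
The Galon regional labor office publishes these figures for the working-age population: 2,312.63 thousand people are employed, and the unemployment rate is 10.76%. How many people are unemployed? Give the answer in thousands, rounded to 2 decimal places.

Let U be the number unemployed. The labor force is E + U, and U/(E+U) = 0.1076.
So U = 0.1076 × 2,312.63 / (1 − 0.1076) = 248.8390 / 0.8924 ≈ 278.84 thousand.

About 278.84 thousand are unemployed.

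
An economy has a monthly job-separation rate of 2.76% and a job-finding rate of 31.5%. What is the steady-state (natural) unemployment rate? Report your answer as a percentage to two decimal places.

Steady-state unemployment rate ≈ 8.06%.

At steady state the flows balance: s·E = f·U, so U/(E+U) = s/(s+f).
u* = 2.76 / (2.76 + 31.5) = 2.76 / 34.26 = 8.06%.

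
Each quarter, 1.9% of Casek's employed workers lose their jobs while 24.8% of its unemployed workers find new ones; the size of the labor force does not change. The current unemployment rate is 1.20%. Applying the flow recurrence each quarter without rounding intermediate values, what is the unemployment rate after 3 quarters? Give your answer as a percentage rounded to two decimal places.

Unemployment rate after three quarters ≈ 4.79%.

With a fixed labor force, u_{t+1} = u_t + s·(1−u_t) − f·u_t = u_t·(1−s−f) + s.
Here 1−s−f = 0.733 and s = 0.019.
u_1 = 0.012000 × 0.733 + 0.019 = 0.027796.
u_2 = 0.027796 × 0.733 + 0.019 = 0.039374.
u_3 = 0.039374 × 0.733 + 0.019 = 0.047861.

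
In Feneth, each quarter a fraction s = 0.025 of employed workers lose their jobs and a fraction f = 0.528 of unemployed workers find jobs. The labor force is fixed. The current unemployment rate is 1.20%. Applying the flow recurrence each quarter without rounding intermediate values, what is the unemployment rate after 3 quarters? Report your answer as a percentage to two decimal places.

With a fixed labor force, u_{t+1} = u_t + s·(1−u_t) − f·u_t = u_t·(1−s−f) + s.
Here 1−s−f = 0.447 and s = 0.025.
u_1 = 0.012000 × 0.447 + 0.025 = 0.030364.
u_2 = 0.030364 × 0.447 + 0.025 = 0.038573.
u_3 = 0.038573 × 0.447 + 0.025 = 0.042242.

Unemployment rate after three quarters ≈ 4.22%.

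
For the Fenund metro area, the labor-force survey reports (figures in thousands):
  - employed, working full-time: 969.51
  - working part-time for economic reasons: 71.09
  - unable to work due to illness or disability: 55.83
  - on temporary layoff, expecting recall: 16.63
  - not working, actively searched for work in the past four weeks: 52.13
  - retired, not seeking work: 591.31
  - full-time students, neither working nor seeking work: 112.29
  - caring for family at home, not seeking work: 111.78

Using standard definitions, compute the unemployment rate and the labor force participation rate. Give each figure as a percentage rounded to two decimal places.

Unemployment rate ≈ 6.20%; labor force participation rate ≈ 56.01%.

Employed = 969.51 + 71.09 = 1,040.60 thousand (anyone who worked, including part-time for economic reasons, counts as employed).
Unemployed = 16.63 + 52.13 = 68.76 thousand (jobless and actively searching, or on temporary layoff).
Labor force = 1,040.60 + 68.76 = 1,109.36 thousand.
Not in labor force = 55.83 + 591.31 + 112.29 + 111.78 = 871.21 thousand (those not working and not actively searching are outside the labor force).
Civilian working-age population = 1,109.36 + 871.21 = 1,980.57 thousand.
Unemployment rate = 68.76 / 1,109.36 = 6.20%.
Labor force participation rate = 1,109.36 / 1,980.57 = 56.01%.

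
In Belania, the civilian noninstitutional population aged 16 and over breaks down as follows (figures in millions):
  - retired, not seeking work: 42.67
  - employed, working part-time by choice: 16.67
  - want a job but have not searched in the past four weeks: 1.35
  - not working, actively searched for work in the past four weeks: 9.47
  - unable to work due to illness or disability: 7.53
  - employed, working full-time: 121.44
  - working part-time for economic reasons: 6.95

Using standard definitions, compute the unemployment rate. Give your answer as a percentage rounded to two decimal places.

Unemployment rate ≈ 6.13%.

Employed = 16.67 + 121.44 + 6.95 = 145.06 million (anyone who worked, including part-time for economic reasons, counts as employed).
Unemployed = 9.47 million.
Labor force = 145.06 + 9.47 = 154.53 million.
Unemployment rate = 9.47 / 154.53 = 6.13%.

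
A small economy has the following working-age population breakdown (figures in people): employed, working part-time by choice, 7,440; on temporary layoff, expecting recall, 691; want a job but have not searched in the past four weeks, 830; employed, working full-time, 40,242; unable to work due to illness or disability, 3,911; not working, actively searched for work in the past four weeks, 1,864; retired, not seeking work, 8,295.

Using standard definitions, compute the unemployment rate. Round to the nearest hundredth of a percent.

Employed = 7,440 + 40,242 = 47,682.
Unemployed = 691 + 1,864 = 2,555 (jobless and actively searching, or on temporary layoff).
Labor force = 47,682 + 2,555 = 50,237.
Unemployment rate = 2,555 / 50,237 = 5.09%.

Unemployment rate ≈ 5.09%.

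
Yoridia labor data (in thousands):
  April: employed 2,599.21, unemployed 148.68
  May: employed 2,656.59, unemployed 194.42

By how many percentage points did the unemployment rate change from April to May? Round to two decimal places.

April: labor force = 2,599.21 + 148.68 = 2,747.89; u = 148.68/2,747.89 = 5.41%.
May: labor force = 2,656.59 + 194.42 = 2,851.01; u = 194.42/2,851.01 = 6.82%.
Change = 6.82% − 5.41% = +1.41 pp.

The unemployment rate changed by +1.41 percentage points.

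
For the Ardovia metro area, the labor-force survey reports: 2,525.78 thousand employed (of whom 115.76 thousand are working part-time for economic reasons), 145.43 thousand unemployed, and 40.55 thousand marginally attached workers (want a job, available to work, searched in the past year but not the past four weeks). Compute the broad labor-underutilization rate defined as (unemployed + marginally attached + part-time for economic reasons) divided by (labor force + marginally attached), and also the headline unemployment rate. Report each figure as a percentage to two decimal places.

Broad underutilization rate ≈ 11.13%; headline unemployment rate ≈ 5.44%.

Labor force = 2,525.78 + 145.43 = 2,671.21 thousand.
Numerator = 145.43 + 40.55 + 115.76 = 301.74 thousand.
Denominator = 2,671.21 + 40.55 = 2,711.76 thousand.
Broad rate = 301.74 / 2,711.76 = 11.13%.
Headline unemployment rate = 145.43 / 2,671.21 = 5.44%.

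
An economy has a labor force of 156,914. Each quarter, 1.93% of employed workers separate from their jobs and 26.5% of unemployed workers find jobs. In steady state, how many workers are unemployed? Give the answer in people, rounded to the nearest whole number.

About 10,652 are unemployed in steady state.

Steady-state unemployment rate u* = s/(s+f) = 1.93/(1.93+26.5) = 0.067886.
Unemployed = u* × labor force = 0.067886 × 156,914 ≈ 10,652.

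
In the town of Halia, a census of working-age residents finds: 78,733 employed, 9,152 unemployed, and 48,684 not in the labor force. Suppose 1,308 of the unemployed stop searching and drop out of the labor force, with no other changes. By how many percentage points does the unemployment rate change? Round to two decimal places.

The unemployment rate changes by −1.35 percentage points.

Initially, labor force = 78,733 + 9,152 = 87,885, so u = 9,152/87,885 = 10.41%.
After the change, unemployed and labor force both fall by 1,308 → E = 78,733, U = 7,844, labor force = 86,577.
New unemployment rate = 7,844 / 86,577 = 9.06%.
Change = 9.06% − 10.41% = −1.35 percentage points.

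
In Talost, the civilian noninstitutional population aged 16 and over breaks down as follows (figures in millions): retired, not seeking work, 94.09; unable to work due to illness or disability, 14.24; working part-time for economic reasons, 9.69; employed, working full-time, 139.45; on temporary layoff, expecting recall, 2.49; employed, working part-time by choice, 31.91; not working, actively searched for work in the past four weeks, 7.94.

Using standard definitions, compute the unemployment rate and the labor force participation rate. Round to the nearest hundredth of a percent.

Unemployment rate ≈ 5.45%; labor force participation rate ≈ 63.87%.

Employed = 9.69 + 139.45 + 31.91 = 181.05 million (anyone who worked, including part-time for economic reasons, counts as employed).
Unemployed = 2.49 + 7.94 = 10.43 million (jobless and actively searching, or on temporary layoff).
Labor force = 181.05 + 10.43 = 191.48 million.
Not in labor force = 94.09 + 14.24 = 108.33 million (those not working and not actively searching are outside the labor force).
Civilian working-age population = 191.48 + 108.33 = 299.81 million.
Unemployment rate = 10.43 / 191.48 = 5.45%.
Labor force participation rate = 191.48 / 299.81 = 63.87%.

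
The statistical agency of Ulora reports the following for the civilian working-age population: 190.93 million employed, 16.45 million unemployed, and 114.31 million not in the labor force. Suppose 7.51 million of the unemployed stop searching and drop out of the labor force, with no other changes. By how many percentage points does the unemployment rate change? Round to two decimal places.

The unemployment rate changes by −3.46 percentage points.

Initially, labor force = 190.93 + 16.45 = 207.38 million, so u = 16.45/207.38 = 7.93%.
After the change, unemployed and labor force both fall by 7.51 → E = 190.93, U = 8.94, labor force = 199.87 million.
New unemployment rate = 8.94 / 199.87 = 4.47%.
Change = 4.47% − 7.93% = −3.46 percentage points.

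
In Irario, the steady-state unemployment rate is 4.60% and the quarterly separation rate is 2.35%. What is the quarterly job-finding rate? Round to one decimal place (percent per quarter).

From u* = s/(s+f): f = s·(1−u)/u.
f = 2.35 × (1 − 0.0460) / 0.0460 = 2.2419 / 0.0460 ≈ 48.7% per quarter.

Job-finding rate ≈ 48.7% per quarter.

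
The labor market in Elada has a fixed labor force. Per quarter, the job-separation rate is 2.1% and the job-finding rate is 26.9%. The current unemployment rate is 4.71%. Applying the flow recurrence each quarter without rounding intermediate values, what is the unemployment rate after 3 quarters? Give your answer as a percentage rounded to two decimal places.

With a fixed labor force, u_{t+1} = u_t + s·(1−u_t) − f·u_t = u_t·(1−s−f) + s.
Here 1−s−f = 0.710 and s = 0.021.
u_1 = 0.047100 × 0.710 + 0.021 = 0.054441.
u_2 = 0.054441 × 0.710 + 0.021 = 0.059653.
u_3 = 0.059653 × 0.710 + 0.021 = 0.063354.

Unemployment rate after three quarters ≈ 6.34%.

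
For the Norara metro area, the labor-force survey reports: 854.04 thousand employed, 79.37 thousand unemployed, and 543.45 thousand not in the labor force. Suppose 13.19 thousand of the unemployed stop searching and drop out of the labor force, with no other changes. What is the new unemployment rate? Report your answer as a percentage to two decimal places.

Initially, labor force = 854.04 + 79.37 = 933.41 thousand, so u = 79.37/933.41 = 8.50%.
After the change, unemployed and labor force both fall by 13.19 → E = 854.04, U = 66.18, labor force = 920.22 thousand.
New unemployment rate = 66.18 / 920.22 = 7.19%.

New unemployment rate ≈ 7.19%.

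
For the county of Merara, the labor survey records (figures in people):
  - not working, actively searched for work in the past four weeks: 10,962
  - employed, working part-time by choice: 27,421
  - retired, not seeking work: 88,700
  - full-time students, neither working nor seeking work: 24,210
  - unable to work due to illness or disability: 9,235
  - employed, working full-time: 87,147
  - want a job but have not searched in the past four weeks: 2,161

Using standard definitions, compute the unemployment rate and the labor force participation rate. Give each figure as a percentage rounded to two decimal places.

Unemployment rate ≈ 8.73%; labor force participation rate ≈ 50.24%.

Employed = 27,421 + 87,147 = 114,568.
Unemployed = 10,962.
Labor force = 114,568 + 10,962 = 125,530.
Not in labor force = 88,700 + 24,210 + 9,235 + 2,161 = 124,306 (those not working and not actively searching are outside the labor force — including those who want a job but have given up searching).
Civilian working-age population = 125,530 + 124,306 = 249,836.
Unemployment rate = 10,962 / 125,530 = 8.73%.
Labor force participation rate = 125,530 / 249,836 = 50.24%.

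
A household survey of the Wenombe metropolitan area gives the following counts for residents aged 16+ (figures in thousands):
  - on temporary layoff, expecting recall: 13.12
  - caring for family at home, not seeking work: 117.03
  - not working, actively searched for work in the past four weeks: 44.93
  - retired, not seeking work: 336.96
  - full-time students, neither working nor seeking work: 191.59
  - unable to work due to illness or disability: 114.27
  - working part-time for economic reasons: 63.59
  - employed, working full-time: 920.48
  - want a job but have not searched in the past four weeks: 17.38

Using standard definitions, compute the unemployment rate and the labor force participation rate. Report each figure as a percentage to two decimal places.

Unemployment rate ≈ 5.57%; labor force participation rate ≈ 57.28%.

Employed = 63.59 + 920.48 = 984.07 thousand (anyone who worked, including part-time for economic reasons, counts as employed).
Unemployed = 13.12 + 44.93 = 58.05 thousand (jobless and actively searching, or on temporary layoff).
Labor force = 984.07 + 58.05 = 1,042.12 thousand.
Not in labor force = 117.03 + 336.96 + 191.59 + 114.27 + 17.38 = 777.23 thousand (those not working and not actively searching are outside the labor force — including those who want a job but have given up searching).
Civilian working-age population = 1,042.12 + 777.23 = 1,819.35 thousand.
Unemployment rate = 58.05 / 1,042.12 = 5.57%.
Labor force participation rate = 1,042.12 / 1,819.35 = 57.28%.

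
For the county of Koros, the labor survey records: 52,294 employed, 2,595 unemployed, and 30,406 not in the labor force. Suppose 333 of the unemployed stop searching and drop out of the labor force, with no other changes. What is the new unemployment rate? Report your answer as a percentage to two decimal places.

Initially, labor force = 52,294 + 2,595 = 54,889, so u = 2,595/54,889 = 4.73%.
After the change, unemployed and labor force both fall by 333 → E = 52,294, U = 2,262, labor force = 54,556.
New unemployment rate = 2,262 / 54,556 = 4.15%.

New unemployment rate ≈ 4.15%.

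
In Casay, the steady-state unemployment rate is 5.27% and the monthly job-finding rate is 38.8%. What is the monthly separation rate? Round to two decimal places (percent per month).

From u* = s/(s+f): s = u·f/(1−u).
s = 0.0527 × 38.8 / (1 − 0.0527) = 2.0448 / 0.9473 ≈ 2.16% per month.

Separation rate ≈ 2.16% per month.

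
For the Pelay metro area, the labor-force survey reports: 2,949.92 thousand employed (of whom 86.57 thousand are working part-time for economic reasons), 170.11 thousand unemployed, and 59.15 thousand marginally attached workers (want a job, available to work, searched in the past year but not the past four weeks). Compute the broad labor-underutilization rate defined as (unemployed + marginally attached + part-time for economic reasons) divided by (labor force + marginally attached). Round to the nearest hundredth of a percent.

Broad underutilization rate ≈ 9.93%.

Labor force = 2,949.92 + 170.11 = 3,120.03 thousand.
Numerator = 170.11 + 59.15 + 86.57 = 315.83 thousand.
Denominator = 3,120.03 + 59.15 = 3,179.18 thousand.
Broad rate = 315.83 / 3,179.18 = 9.93%.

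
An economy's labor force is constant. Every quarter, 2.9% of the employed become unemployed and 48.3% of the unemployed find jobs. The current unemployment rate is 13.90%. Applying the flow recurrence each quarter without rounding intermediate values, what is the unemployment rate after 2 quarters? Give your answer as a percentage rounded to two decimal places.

Unemployment rate after two quarters ≈ 7.63%.

With a fixed labor force, u_{t+1} = u_t + s·(1−u_t) − f·u_t = u_t·(1−s−f) + s.
Here 1−s−f = 0.488 and s = 0.029.
u_1 = 0.139000 × 0.488 + 0.029 = 0.096832.
u_2 = 0.096832 × 0.488 + 0.029 = 0.076254.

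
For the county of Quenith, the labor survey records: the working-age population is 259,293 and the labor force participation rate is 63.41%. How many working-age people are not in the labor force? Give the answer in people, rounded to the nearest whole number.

About 94,875 are not in the labor force.

Share not in the labor force = 1 − 0.6341 = 0.3659.
Not in labor force = 0.3659 × 259,293 ≈ 94,875.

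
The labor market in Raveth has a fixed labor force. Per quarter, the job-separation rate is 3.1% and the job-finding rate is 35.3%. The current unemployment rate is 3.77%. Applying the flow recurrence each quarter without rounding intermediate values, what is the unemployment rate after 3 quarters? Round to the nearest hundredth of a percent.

Unemployment rate after three quarters ≈ 7.07%.

With a fixed labor force, u_{t+1} = u_t + s·(1−u_t) − f·u_t = u_t·(1−s−f) + s.
Here 1−s−f = 0.616 and s = 0.031.
u_1 = 0.037700 × 0.616 + 0.031 = 0.054223.
u_2 = 0.054223 × 0.616 + 0.031 = 0.064401.
u_3 = 0.064401 × 0.616 + 0.031 = 0.070671.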